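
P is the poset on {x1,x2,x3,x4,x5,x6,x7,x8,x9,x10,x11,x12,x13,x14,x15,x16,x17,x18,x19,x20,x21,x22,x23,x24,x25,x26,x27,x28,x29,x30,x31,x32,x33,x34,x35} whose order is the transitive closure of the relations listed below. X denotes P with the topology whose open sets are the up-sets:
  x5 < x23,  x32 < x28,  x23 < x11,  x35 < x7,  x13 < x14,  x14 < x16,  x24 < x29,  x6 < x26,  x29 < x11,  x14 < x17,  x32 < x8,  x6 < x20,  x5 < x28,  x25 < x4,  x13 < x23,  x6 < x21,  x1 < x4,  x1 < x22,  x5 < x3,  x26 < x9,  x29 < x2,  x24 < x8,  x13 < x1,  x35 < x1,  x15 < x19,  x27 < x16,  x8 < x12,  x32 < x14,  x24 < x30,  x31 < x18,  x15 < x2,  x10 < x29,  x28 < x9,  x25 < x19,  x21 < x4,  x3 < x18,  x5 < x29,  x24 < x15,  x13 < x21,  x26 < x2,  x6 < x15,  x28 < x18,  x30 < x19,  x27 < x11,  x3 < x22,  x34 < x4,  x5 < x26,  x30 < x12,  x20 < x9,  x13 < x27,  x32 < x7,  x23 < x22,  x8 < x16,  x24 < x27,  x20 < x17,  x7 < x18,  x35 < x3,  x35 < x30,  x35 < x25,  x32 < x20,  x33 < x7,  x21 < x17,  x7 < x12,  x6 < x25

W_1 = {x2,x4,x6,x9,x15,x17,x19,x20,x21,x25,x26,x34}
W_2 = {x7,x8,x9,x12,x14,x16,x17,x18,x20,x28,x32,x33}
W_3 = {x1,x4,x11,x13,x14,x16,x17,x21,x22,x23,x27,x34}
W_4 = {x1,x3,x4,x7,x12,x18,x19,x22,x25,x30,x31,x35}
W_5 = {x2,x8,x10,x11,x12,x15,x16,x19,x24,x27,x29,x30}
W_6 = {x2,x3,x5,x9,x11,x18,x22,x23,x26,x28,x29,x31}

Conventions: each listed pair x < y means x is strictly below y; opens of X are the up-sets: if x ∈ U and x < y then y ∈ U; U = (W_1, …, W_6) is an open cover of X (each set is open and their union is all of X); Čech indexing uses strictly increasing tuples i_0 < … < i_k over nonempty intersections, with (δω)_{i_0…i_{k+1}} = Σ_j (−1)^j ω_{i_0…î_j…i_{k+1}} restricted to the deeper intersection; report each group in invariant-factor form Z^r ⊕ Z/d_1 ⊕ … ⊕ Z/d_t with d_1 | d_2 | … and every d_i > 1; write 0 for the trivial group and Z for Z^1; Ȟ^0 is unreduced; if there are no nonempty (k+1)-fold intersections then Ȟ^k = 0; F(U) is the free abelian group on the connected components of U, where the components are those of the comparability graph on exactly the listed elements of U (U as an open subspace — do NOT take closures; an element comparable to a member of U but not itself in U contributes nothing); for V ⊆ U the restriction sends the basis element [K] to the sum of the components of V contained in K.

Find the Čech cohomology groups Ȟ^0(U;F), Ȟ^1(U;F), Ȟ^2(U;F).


Ȟ^0 = Z, Ȟ^1 = 0 and Ȟ^2 = Z/2

nonempty overlaps:
  W12={x9,x17,x20} W13={x4,x17,x21,x34} W14={x4,x19,x25} W15={x2,x15,x19} W16={x2,x9,x26} W23={x14,x16,x17} W24={x7,x12,x18} W25={x8,x12,x16} W26={x9,x18,x28} W34={x1,x4,x22} W35={x11,x16,x27} W36={x11,x22,x23} W45={x12,x19,x30} W46={x3,x18,x22,x31} W56={x2,x11,x29}
  W123={x17} W126={x9} W134={x4} W145={x19} W156={x2} W235={x16} W245={x12} W246={x18} W346={x22} W356={x11}
components per intersection:
  W1: {x2,x4,x6,x9,x15,x17,x19,x20,x21,x25,x26,x34}
  W2: {x7,x8,x9,x12,x14,x16,x17,x18,x20,x28,x32,x33}
  W3: {x1,x4,x11,x13,x14,x16,x17,x21,x22,x23,x27,x34}
  W4: {x1,x3,x4,x7,x12,x18,x19,x22,x25,x30,x31,x35}
  W5: {x2,x8,x10,x11,x12,x15,x16,x19,x24,x27,x29,x30}
  W6: {x2,x3,x5,x9,x11,x18,x22,x23,x26,x28,x29,x31}
  W12: {x9,x17,x20}
  W13: {x4,x17,x21,x34}
  W14: {x4,x19,x25}
  W15: {x2,x15,x19}
  W16: {x2,x9,x26}
  W23: {x14,x16,x17}
  W24: {x7,x12,x18}
  W25: {x8,x12,x16}
  W26: {x9,x18,x28}
  W34: {x1,x4,x22}
  W35: {x11,x16,x27}
  W36: {x11,x22,x23}
  W45: {x12,x19,x30}
  W46: {x3,x18,x22,x31}
  W56: {x2,x11,x29}
  W123: {x17}
  W126: {x9}
  W134: {x4}
  W145: {x19}
  W156: {x2}
  W235: {x16}
  W245: {x12}
  W246: {x18}
  W346: {x22}
  W356: {x11}
C dims 6,15,10; δ0: rk 5, SNF 1^5; δ1: rk 10, SNF 1^9·2
degree 0: 6−5−0 = 1 → Ȟ^0 ≅ Z
degree 1: 15−10−5 = 0 → Ȟ^1 ≅ 0
degree 2: 10−0−10 = 0 plus torsion [2] → Ȟ^2 ≅ Z/2


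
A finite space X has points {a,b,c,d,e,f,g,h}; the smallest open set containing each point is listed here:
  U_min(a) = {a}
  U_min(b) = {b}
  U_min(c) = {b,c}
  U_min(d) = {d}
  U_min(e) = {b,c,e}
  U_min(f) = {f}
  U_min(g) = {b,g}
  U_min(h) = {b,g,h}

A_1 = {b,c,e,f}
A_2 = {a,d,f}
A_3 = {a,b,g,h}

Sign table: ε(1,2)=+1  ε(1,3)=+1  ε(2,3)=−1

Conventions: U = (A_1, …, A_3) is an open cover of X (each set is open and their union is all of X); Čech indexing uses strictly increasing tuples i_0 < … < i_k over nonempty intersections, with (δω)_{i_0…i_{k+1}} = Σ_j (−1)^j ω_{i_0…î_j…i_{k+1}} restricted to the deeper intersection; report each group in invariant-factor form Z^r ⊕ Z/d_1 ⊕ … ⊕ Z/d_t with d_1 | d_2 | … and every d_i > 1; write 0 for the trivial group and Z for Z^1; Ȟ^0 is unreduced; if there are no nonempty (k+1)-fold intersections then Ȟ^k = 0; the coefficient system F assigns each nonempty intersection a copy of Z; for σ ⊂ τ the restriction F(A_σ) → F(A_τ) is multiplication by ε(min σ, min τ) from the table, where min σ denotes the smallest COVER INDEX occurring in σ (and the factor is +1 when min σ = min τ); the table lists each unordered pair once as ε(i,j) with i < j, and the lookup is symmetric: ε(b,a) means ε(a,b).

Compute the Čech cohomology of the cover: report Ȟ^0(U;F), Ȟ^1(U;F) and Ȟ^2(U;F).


Ȟ^0(U;F) ≅ 0,  Ȟ^1(U;F) ≅ Z/2,  Ȟ^2(U;F) ≅ 0

nerve simplices:
  A12={f} A13={b} A23={a}
C dims 3,3; δ0: rk 3, SNF 1^2·2
degree 0: 3−3−0 = 0 → Ȟ^0 ≅ 0
degree 1: 3−0−3 = 0 plus torsion [2] → Ȟ^1 ≅ Z/2
degree 2: 0−0−0 = 0 → Ȟ^2 ≅ 0


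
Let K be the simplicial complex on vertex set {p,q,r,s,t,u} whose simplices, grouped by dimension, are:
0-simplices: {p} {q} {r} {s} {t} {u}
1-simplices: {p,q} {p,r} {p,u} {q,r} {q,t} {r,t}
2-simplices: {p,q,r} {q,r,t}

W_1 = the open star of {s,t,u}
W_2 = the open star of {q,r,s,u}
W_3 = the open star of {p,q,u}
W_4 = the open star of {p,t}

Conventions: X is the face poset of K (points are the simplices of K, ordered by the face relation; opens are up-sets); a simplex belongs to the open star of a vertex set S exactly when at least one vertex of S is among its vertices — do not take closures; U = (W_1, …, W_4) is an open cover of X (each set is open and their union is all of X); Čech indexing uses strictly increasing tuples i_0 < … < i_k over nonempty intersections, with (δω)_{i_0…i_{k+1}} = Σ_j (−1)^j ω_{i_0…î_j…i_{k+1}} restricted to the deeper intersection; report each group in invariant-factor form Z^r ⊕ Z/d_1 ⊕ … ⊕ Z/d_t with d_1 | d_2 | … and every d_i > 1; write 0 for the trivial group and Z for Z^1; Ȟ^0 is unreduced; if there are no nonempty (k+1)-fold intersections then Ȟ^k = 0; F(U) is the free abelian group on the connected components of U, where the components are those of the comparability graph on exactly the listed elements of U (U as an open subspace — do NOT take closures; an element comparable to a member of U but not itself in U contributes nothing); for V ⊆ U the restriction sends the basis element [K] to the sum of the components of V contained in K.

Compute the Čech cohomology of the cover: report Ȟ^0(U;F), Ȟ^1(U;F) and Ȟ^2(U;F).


Ȟ^0 ≅ Z^2; Ȟ^1 ≅ 0; Ȟ^2 ≅ 0

nonempty overlaps:
  W1={{s},{t},{u},{p,u},{q,t},{r,t},{q,r,t}} W2={{q},{r},{s},{u},{p,q},{p,r},{p,u},{q,r},{q,t},{r,t},{p,q,r},{q,r,t}} W3={{p},{q},{u},{p,q},{p,r},{p,u},{q,r},{q,t},{p,q,r},{q,r,t}} W4={{p},{t},{p,q},{p,r},{p,u},{q,t},{r,t},{p,q,r},{q,r,t}}
  W12={{s},{u},{p,u},{q,t},{r,t},{q,r,t}} W13={{u},{p,u},{q,t},{q,r,t}} W14={{t},{p,u},{q,t},{r,t},{q,r,t}} W23={{q},{u},{p,q},{p,r},{p,u},{q,r},{q,t},{p,q,r},{q,r,t}} W24={{p,q},{p,r},{p,u},{q,t},{r,t},{p,q,r},{q,r,t}} W34={{p},{p,q},{p,r},{p,u},{q,t},{p,q,r},{q,r,t}}
  W123={{u},{p,u},{q,t},{q,r,t}} W124={{p,u},{q,t},{r,t},{q,r,t}} W134={{p,u},{q,t},{q,r,t}} W234={{p,q},{p,r},{p,u},{q,t},{p,q,r},{q,r,t}}
  W1234={{p,u},{q,t},{q,r,t}}
components per intersection:
  W1: {{s}} {{t},{q,t},{r,t},{q,r,t}} {{u},{p,u}}
  W2: {{q},{r},{p,q},{p,r},{q,r},{q,t},{r,t},{p,q,r},{q,r,t}} {{s}} {{u},{p,u}}
  W3: {{p},{q},{u},{p,q},{p,r},{p,u},{q,r},{q,t},{p,q,r},{q,r,t}}
  W4: {{p},{p,q},{p,r},{p,u},{p,q,r}} {{t},{q,t},{r,t},{q,r,t}}
  W12: {{s}} {{u},{p,u}} {{q,t},{r,t},{q,r,t}}
  W13: {{u},{p,u}} {{q,t},{q,r,t}}
  W14: {{t},{q,t},{r,t},{q,r,t}} {{p,u}}
  W23: {{q},{p,q},{p,r},{q,r},{q,t},{p,q,r},{q,r,t}} {{u},{p,u}}
  W24: {{p,q},{p,r},{p,q,r}} {{p,u}} {{q,t},{r,t},{q,r,t}}
  W34: {{p},{p,q},{p,r},{p,u},{p,q,r}} {{q,t},{q,r,t}}
  W123: {{u},{p,u}} {{q,t},{q,r,t}}
  W124: {{p,u}} {{q,t},{r,t},{q,r,t}}
  W134: {{p,u}} {{q,t},{q,r,t}}
  W234: {{p,q},{p,r},{p,q,r}} {{p,u}} {{q,t},{q,r,t}}
  W1234: {{p,u}} {{q,t},{q,r,t}}
C dims 9,14,9,2; δ0: rk 7, SNF 1^7; δ1: rk 7, SNF 1^7; δ2: rk 2, SNF 1^2
degree 0: 9−7−0 = 2 → Ȟ^0 ≅ Z^2
degree 1: 14−7−7 = 0 → Ȟ^1 ≅ 0
degree 2: 9−2−7 = 0 → Ȟ^2 ≅ 0


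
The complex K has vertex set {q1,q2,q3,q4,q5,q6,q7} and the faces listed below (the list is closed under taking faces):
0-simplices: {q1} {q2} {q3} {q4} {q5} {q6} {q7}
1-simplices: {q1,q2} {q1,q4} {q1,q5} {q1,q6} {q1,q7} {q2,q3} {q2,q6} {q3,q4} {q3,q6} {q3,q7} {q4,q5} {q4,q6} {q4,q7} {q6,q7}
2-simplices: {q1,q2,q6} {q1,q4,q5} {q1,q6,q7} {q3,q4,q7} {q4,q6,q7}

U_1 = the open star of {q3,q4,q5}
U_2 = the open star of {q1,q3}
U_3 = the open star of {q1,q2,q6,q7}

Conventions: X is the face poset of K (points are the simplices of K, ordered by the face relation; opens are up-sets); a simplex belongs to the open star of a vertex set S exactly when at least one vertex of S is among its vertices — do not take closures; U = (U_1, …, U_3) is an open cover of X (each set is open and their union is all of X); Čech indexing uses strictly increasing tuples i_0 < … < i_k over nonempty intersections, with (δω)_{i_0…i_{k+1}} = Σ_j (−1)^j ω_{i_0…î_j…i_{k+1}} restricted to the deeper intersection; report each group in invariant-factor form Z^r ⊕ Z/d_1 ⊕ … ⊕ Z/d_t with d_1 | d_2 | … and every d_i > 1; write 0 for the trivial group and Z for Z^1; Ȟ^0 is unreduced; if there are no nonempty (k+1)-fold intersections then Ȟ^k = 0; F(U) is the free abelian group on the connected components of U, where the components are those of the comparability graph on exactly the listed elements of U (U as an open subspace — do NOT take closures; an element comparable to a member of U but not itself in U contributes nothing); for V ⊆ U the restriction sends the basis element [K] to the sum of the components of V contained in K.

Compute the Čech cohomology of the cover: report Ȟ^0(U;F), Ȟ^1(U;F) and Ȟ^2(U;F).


intersection data:
  U1={{q3},{q4},{q5},{q1,q4},{q1,q5},{q2,q3},{q3,q4},{q3,q6},{q3,q7},{q4,q5},{q4,q6},{q4,q7},{q1,q4,q5},{q3,q4,q7},{q4,q6,q7}} U2={{q1},{q3},{q1,q2},{q1,q4},{q1,q5},{q1,q6},{q1,q7},{q2,q3},{q3,q4},{q3,q6},{q3,q7},{q1,q2,q6},{q1,q4,q5},{q1,q6,q7},{q3,q4,q7}} U3={{q1},{q2},{q6},{q7},{q1,q2},{q1,q4},{q1,q5},{q1,q6},{q1,q7},{q2,q3},{q2,q6},{q3,q6},{q3,q7},{q4,q6},{q4,q7},{q6,q7},{q1,q2,q6},{q1,q4,q5},{q1,q6,q7},{q3,q4,q7},{q4,q6,q7}}
  U12={{q3},{q1,q4},{q1,q5},{q2,q3},{q3,q4},{q3,q6},{q3,q7},{q1,q4,q5},{q3,q4,q7}} U13={{q1,q4},{q1,q5},{q2,q3},{q3,q6},{q3,q7},{q4,q6},{q4,q7},{q1,q4,q5},{q3,q4,q7},{q4,q6,q7}} U23={{q1},{q1,q2},{q1,q4},{q1,q5},{q1,q6},{q1,q7},{q2,q3},{q3,q6},{q3,q7},{q1,q2,q6},{q1,q4,q5},{q1,q6,q7},{q3,q4,q7}}
  U123={{q1,q4},{q1,q5},{q2,q3},{q3,q6},{q3,q7},{q1,q4,q5},{q3,q4,q7}}
components per intersection:
  U1: {{q3},{q4},{q5},{q1,q4},{q1,q5},{q2,q3},{q3,q4},{q3,q6},{q3,q7},{q4,q5},{q4,q6},{q4,q7},{q1,q4,q5},{q3,q4,q7},{q4,q6,q7}}
  U2: {{q1},{q1,q2},{q1,q4},{q1,q5},{q1,q6},{q1,q7},{q1,q2,q6},{q1,q4,q5},{q1,q6,q7}} {{q3},{q2,q3},{q3,q4},{q3,q6},{q3,q7},{q3,q4,q7}}
  U3: {{q1},{q2},{q6},{q7},{q1,q2},{q1,q4},{q1,q5},{q1,q6},{q1,q7},{q2,q3},{q2,q6},{q3,q6},{q3,q7},{q4,q6},{q4,q7},{q6,q7},{q1,q2,q6},{q1,q4,q5},{q1,q6,q7},{q3,q4,q7},{q4,q6,q7}}
  U12: {{q3},{q2,q3},{q3,q4},{q3,q6},{q3,q7},{q3,q4,q7}} {{q1,q4},{q1,q5},{q1,q4,q5}}
  U13: {{q1,q4},{q1,q5},{q1,q4,q5}} {{q2,q3}} {{q3,q6}} {{q3,q7},{q4,q6},{q4,q7},{q3,q4,q7},{q4,q6,q7}}
  U23: {{q1},{q1,q2},{q1,q4},{q1,q5},{q1,q6},{q1,q7},{q1,q2,q6},{q1,q4,q5},{q1,q6,q7}} {{q2,q3}} {{q3,q6}} {{q3,q7},{q3,q4,q7}}
  U123: {{q1,q4},{q1,q5},{q1,q4,q5}} {{q2,q3}} {{q3,q6}} {{q3,q7},{q3,q4,q7}}
C dims 4,10,4; δ0: rk 3, SNF 1^3; δ1: rk 4, SNF 1^4
Ȟ^0 = (4 − 3) − 0 = 1, so Ȟ^0 ≅ Z
Ȟ^1 = (10 − 4) − 3 = 3, so Ȟ^1 ≅ Z^3
Ȟ^2 = (4 − 0) − 4 = 0, so Ȟ^2 ≅ 0

Ȟ^0(U;F) ≅ Z; Ȟ^1(U;F) ≅ Z^3; Ȟ^2(U;F) ≅ 0


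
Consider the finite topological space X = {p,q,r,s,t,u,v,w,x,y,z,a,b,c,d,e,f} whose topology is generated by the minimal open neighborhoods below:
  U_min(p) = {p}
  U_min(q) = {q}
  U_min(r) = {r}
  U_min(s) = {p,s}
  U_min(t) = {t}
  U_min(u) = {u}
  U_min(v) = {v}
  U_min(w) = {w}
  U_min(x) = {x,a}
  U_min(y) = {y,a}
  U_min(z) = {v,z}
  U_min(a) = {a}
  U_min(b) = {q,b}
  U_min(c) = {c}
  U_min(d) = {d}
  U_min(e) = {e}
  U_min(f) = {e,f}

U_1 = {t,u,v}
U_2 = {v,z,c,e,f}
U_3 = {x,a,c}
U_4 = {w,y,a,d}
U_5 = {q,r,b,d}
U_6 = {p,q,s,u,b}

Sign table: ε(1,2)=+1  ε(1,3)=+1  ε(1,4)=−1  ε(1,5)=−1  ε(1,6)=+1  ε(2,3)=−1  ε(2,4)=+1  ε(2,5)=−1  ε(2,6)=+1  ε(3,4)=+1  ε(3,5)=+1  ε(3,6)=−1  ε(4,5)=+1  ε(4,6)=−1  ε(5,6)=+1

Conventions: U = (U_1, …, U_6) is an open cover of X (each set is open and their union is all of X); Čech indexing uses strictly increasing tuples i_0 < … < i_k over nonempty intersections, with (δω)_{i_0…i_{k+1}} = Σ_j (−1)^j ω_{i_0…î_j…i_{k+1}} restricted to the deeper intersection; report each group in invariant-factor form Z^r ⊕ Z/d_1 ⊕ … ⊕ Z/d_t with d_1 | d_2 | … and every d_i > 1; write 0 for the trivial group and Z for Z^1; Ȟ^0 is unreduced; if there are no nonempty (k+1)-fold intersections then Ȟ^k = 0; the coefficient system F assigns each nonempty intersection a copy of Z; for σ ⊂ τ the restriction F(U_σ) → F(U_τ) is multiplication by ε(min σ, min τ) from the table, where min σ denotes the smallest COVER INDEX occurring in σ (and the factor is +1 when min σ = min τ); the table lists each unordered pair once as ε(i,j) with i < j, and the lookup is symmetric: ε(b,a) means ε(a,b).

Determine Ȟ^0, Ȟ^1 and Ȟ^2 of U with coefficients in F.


Ȟ^0 = 0; Ȟ^1 = Z/2; Ȟ^2 = 0

nerve of the cover:
  U12={v} U16={u} U23={c} U34={a} U45={d} U56={q,b}
C dims 6,6; δ0: rk 6, SNF 1^5·2
Ȟ^0 = (6 − 6) − 0 = 0, so Ȟ^0 ≅ 0
Ȟ^1 = (6 − 0) − 6 = 0 plus torsion [2], so Ȟ^1 ≅ Z/2
Ȟ^2 = (0 − 0) − 0 = 0, so Ȟ^2 ≅ 0


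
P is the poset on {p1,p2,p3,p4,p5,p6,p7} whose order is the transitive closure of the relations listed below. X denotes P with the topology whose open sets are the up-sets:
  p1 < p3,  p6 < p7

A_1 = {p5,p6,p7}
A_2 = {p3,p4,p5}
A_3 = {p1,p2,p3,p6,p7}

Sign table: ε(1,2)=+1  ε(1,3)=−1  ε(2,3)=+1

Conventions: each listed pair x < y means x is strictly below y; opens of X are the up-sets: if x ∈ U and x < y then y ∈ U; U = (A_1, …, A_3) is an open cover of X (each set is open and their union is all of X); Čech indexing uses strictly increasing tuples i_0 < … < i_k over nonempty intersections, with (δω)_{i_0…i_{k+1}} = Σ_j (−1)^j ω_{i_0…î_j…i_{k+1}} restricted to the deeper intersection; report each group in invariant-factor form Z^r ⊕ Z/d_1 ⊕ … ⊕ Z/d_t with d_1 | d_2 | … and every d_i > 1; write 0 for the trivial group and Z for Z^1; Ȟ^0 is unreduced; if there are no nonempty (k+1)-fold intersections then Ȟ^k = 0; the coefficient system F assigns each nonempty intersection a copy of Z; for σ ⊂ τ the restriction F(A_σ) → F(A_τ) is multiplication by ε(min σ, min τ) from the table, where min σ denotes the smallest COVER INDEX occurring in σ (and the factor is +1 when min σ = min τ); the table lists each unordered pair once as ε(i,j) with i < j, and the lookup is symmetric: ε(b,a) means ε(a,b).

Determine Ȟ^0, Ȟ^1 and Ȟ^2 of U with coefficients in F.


Ȟ^0 = 0, Ȟ^1 = Z/2, Ȟ^2 = 0

nerve of the cover:
  A12={p5} A13={p6,p7} A23={p3}
C dims 3,3; δ0: rk 3, SNF 1^2·2
Ȟ^0 = (3 − 3) − 0 = 0, so Ȟ^0 ≅ 0
Ȟ^1 = (3 − 0) − 3 = 0 plus torsion [2], so Ȟ^1 ≅ Z/2
Ȟ^2 = (0 − 0) − 0 = 0, so Ȟ^2 ≅ 0


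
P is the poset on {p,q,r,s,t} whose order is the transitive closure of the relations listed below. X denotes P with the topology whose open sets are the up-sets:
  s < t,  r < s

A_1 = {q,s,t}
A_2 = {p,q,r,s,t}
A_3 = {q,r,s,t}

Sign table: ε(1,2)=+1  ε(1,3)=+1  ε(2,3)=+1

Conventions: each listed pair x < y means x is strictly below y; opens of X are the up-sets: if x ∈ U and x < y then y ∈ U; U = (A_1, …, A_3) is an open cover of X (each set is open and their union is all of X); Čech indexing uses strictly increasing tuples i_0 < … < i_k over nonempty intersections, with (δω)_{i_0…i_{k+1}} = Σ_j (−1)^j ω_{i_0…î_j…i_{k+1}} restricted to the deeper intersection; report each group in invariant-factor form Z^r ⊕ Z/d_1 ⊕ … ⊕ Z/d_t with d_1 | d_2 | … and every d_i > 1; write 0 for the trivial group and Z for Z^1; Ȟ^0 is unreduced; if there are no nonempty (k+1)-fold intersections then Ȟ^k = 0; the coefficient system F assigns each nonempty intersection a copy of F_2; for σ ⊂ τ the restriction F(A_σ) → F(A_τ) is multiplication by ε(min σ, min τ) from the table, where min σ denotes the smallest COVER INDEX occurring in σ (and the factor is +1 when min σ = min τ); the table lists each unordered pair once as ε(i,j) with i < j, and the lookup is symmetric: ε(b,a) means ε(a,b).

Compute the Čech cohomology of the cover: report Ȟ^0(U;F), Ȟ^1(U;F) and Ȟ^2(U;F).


Ȟ^0 ≅ Z/2; Ȟ^1 ≅ 0; Ȟ^2 ≅ 0

nonempty intersections:
  A12={q,s,t} A13={q,s,t} A23={q,r,s,t}
  A123={q,s,t}
C dims 3,3,1; δ0: rk_F2 2; δ1: rk_F2 1
Ȟ^0: (3−2)−0=1 ⇒ Z/2
Ȟ^1: (3−1)−2=0 ⇒ 0
Ȟ^2: (1−0)−1=0 ⇒ 0


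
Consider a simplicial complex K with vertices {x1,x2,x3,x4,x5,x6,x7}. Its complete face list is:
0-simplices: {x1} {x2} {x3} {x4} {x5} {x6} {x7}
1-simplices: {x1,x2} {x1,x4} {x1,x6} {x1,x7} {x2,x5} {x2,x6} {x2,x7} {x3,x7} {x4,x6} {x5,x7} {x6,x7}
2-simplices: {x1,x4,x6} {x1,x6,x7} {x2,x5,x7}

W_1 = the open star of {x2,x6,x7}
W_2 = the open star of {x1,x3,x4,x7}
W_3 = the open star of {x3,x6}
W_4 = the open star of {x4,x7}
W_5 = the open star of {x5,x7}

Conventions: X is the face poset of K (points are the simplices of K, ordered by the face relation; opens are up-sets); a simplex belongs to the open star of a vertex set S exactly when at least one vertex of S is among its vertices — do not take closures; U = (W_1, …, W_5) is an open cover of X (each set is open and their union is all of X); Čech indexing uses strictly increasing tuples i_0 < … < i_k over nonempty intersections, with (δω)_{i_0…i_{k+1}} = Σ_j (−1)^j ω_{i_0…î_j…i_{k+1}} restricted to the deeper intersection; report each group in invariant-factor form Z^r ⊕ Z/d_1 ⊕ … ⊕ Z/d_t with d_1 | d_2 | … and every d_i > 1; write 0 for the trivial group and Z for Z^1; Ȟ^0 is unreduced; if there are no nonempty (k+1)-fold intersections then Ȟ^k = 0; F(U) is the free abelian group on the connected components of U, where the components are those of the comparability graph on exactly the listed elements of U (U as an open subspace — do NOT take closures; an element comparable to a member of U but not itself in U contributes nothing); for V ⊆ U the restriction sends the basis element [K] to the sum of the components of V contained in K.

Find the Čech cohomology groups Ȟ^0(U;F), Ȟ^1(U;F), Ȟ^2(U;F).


Ȟ^0(U;F) ≅ Z, Ȟ^1(U;F) ≅ Z, Ȟ^2(U;F) ≅ 0

nerve simplices:
  W1={{x2},{x6},{x7},{x1,x2},{x1,x6},{x1,x7},{x2,x5},{x2,x6},{x2,x7},{x3,x7},{x4,x6},{x5,x7},{x6,x7},{x1,x4,x6},{x1,x6,x7},{x2,x5,x7}} W2={{x1},{x3},{x4},{x7},{x1,x2},{x1,x4},{x1,x6},{x1,x7},{x2,x7},{x3,x7},{x4,x6},{x5,x7},{x6,x7},{x1,x4,x6},{x1,x6,x7},{x2,x5,x7}} W3={{x3},{x6},{x1,x6},{x2,x6},{x3,x7},{x4,x6},{x6,x7},{x1,x4,x6},{x1,x6,x7}} W4={{x4},{x7},{x1,x4},{x1,x7},{x2,x7},{x3,x7},{x4,x6},{x5,x7},{x6,x7},{x1,x4,x6},{x1,x6,x7},{x2,x5,x7}} W5={{x5},{x7},{x1,x7},{x2,x5},{x2,x7},{x3,x7},{x5,x7},{x6,x7},{x1,x6,x7},{x2,x5,x7}}
  W12={{x7},{x1,x2},{x1,x6},{x1,x7},{x2,x7},{x3,x7},{x4,x6},{x5,x7},{x6,x7},{x1,x4,x6},{x1,x6,x7},{x2,x5,x7}} W13={{x6},{x1,x6},{x2,x6},{x3,x7},{x4,x6},{x6,x7},{x1,x4,x6},{x1,x6,x7}} W14={{x7},{x1,x7},{x2,x7},{x3,x7},{x4,x6},{x5,x7},{x6,x7},{x1,x4,x6},{x1,x6,x7},{x2,x5,x7}} W15={{x7},{x1,x7},{x2,x5},{x2,x7},{x3,x7},{x5,x7},{x6,x7},{x1,x6,x7},{x2,x5,x7}} W23={{x3},{x1,x6},{x3,x7},{x4,x6},{x6,x7},{x1,x4,x6},{x1,x6,x7}} W24={{x4},{x7},{x1,x4},{x1,x7},{x2,x7},{x3,x7},{x4,x6},{x5,x7},{x6,x7},{x1,x4,x6},{x1,x6,x7},{x2,x5,x7}} W25={{x7},{x1,x7},{x2,x7},{x3,x7},{x5,x7},{x6,x7},{x1,x6,x7},{x2,x5,x7}} W34={{x3,x7},{x4,x6},{x6,x7},{x1,x4,x6},{x1,x6,x7}} W35={{x3,x7},{x6,x7},{x1,x6,x7}} W45={{x7},{x1,x7},{x2,x7},{x3,x7},{x5,x7},{x6,x7},{x1,x6,x7},{x2,x5,x7}}
  W123={{x1,x6},{x3,x7},{x4,x6},{x6,x7},{x1,x4,x6},{x1,x6,x7}} W124={{x7},{x1,x7},{x2,x7},{x3,x7},{x4,x6},{x5,x7},{x6,x7},{x1,x4,x6},{x1,x6,x7},{x2,x5,x7}} W125={{x7},{x1,x7},{x2,x7},{x3,x7},{x5,x7},{x6,x7},{x1,x6,x7},{x2,x5,x7}} W134={{x3,x7},{x4,x6},{x6,x7},{x1,x4,x6},{x1,x6,x7}} W135={{x3,x7},{x6,x7},{x1,x6,x7}} W145={{x7},{x1,x7},{x2,x7},{x3,x7},{x5,x7},{x6,x7},{x1,x6,x7},{x2,x5,x7}} W234={{x3,x7},{x4,x6},{x6,x7},{x1,x4,x6},{x1,x6,x7}} W235={{x3,x7},{x6,x7},{x1,x6,x7}} W245={{x7},{x1,x7},{x2,x7},{x3,x7},{x5,x7},{x6,x7},{x1,x6,x7},{x2,x5,x7}} W345={{x3,x7},{x6,x7},{x1,x6,x7}}
  W1234={{x3,x7},{x4,x6},{x6,x7},{x1,x4,x6},{x1,x6,x7}} W1235={{x3,x7},{x6,x7},{x1,x6,x7}} W1245={{x7},{x1,x7},{x2,x7},{x3,x7},{x5,x7},{x6,x7},{x1,x6,x7},{x2,x5,x7}} W1345={{x3,x7},{x6,x7},{x1,x6,x7}} W2345={{x3,x7},{x6,x7},{x1,x6,x7}}
  W12345={{x3,x7},{x6,x7},{x1,x6,x7}}
components per intersection:
  W1: {{x2},{x6},{x7},{x1,x2},{x1,x6},{x1,x7},{x2,x5},{x2,x6},{x2,x7},{x3,x7},{x4,x6},{x5,x7},{x6,x7},{x1,x4,x6},{x1,x6,x7},{x2,x5,x7}}
  W2: {{x1},{x3},{x4},{x7},{x1,x2},{x1,x4},{x1,x6},{x1,x7},{x2,x7},{x3,x7},{x4,x6},{x5,x7},{x6,x7},{x1,x4,x6},{x1,x6,x7},{x2,x5,x7}}
  W3: {{x3},{x3,x7}} {{x6},{x1,x6},{x2,x6},{x4,x6},{x6,x7},{x1,x4,x6},{x1,x6,x7}}
  W4: {{x4},{x1,x4},{x4,x6},{x1,x4,x6}} {{x7},{x1,x7},{x2,x7},{x3,x7},{x5,x7},{x6,x7},{x1,x6,x7},{x2,x5,x7}}
  W5: {{x5},{x7},{x1,x7},{x2,x5},{x2,x7},{x3,x7},{x5,x7},{x6,x7},{x1,x6,x7},{x2,x5,x7}}
  W12: {{x7},{x1,x6},{x1,x7},{x2,x7},{x3,x7},{x4,x6},{x5,x7},{x6,x7},{x1,x4,x6},{x1,x6,x7},{x2,x5,x7}} {{x1,x2}}
  W13: {{x6},{x1,x6},{x2,x6},{x4,x6},{x6,x7},{x1,x4,x6},{x1,x6,x7}} {{x3,x7}}
  W14: {{x7},{x1,x7},{x2,x7},{x3,x7},{x5,x7},{x6,x7},{x1,x6,x7},{x2,x5,x7}} {{x4,x6},{x1,x4,x6}}
  W15: {{x7},{x1,x7},{x2,x5},{x2,x7},{x3,x7},{x5,x7},{x6,x7},{x1,x6,x7},{x2,x5,x7}}
  W23: {{x3},{x3,x7}} {{x1,x6},{x4,x6},{x6,x7},{x1,x4,x6},{x1,x6,x7}}
  W24: {{x4},{x1,x4},{x4,x6},{x1,x4,x6}} {{x7},{x1,x7},{x2,x7},{x3,x7},{x5,x7},{x6,x7},{x1,x6,x7},{x2,x5,x7}}
  W25: {{x7},{x1,x7},{x2,x7},{x3,x7},{x5,x7},{x6,x7},{x1,x6,x7},{x2,x5,x7}}
  W34: {{x3,x7}} {{x4,x6},{x1,x4,x6}} {{x6,x7},{x1,x6,x7}}
  W35: {{x3,x7}} {{x6,x7},{x1,x6,x7}}
  W45: {{x7},{x1,x7},{x2,x7},{x3,x7},{x5,x7},{x6,x7},{x1,x6,x7},{x2,x5,x7}}
  W123: {{x1,x6},{x4,x6},{x6,x7},{x1,x4,x6},{x1,x6,x7}} {{x3,x7}}
  W124: {{x7},{x1,x7},{x2,x7},{x3,x7},{x5,x7},{x6,x7},{x1,x6,x7},{x2,x5,x7}} {{x4,x6},{x1,x4,x6}}
  W125: {{x7},{x1,x7},{x2,x7},{x3,x7},{x5,x7},{x6,x7},{x1,x6,x7},{x2,x5,x7}}
  W134: {{x3,x7}} {{x4,x6},{x1,x4,x6}} {{x6,x7},{x1,x6,x7}}
  W135: {{x3,x7}} {{x6,x7},{x1,x6,x7}}
  W145: {{x7},{x1,x7},{x2,x7},{x3,x7},{x5,x7},{x6,x7},{x1,x6,x7},{x2,x5,x7}}
  W234: {{x3,x7}} {{x4,x6},{x1,x4,x6}} {{x6,x7},{x1,x6,x7}}
  W235: {{x3,x7}} {{x6,x7},{x1,x6,x7}}
  W245: {{x7},{x1,x7},{x2,x7},{x3,x7},{x5,x7},{x6,x7},{x1,x6,x7},{x2,x5,x7}}
  W345: {{x3,x7}} {{x6,x7},{x1,x6,x7}}
  W1234: {{x3,x7}} {{x4,x6},{x1,x4,x6}} {{x6,x7},{x1,x6,x7}}
  W1235: {{x3,x7}} {{x6,x7},{x1,x6,x7}}
  W1245: {{x7},{x1,x7},{x2,x7},{x3,x7},{x5,x7},{x6,x7},{x1,x6,x7},{x2,x5,x7}}
  W1345: {{x3,x7}} {{x6,x7},{x1,x6,x7}}
  W2345: {{x3,x7}} {{x6,x7},{x1,x6,x7}}
  W12345: {{x3,x7}} {{x6,x7},{x1,x6,x7}}
C dims 7,18,19,10; δ0: rk 6, SNF 1^6; δ1: rk 11, SNF 1^11; δ2: rk 8, SNF 1^8
degree 0: 7−6−0 = 1 → Ȟ^0 ≅ Z
degree 1: 18−11−6 = 1 → Ȟ^1 ≅ Z
degree 2: 19−8−11 = 0 → Ȟ^2 ≅ 0


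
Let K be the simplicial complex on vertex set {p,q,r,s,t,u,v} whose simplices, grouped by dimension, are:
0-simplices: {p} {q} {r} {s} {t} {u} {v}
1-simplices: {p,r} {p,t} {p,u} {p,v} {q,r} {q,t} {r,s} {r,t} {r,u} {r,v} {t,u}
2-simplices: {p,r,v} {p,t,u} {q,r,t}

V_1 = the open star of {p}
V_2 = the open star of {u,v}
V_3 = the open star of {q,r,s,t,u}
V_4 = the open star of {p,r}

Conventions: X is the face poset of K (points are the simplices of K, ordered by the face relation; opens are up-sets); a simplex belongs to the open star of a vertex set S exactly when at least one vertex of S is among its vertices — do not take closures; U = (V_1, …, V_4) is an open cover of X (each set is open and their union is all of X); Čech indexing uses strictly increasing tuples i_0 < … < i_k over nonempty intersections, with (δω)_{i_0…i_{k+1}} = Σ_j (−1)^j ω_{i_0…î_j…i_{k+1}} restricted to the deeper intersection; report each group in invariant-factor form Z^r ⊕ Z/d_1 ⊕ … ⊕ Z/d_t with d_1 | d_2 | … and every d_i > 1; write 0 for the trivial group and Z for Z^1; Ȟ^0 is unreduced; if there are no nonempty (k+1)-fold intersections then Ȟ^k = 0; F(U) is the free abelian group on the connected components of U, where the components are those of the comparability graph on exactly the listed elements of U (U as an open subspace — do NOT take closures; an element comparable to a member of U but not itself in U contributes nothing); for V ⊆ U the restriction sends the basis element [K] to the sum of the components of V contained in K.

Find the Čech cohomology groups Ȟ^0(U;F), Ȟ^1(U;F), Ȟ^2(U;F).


Ȟ^0 = Z; Ȟ^1 = Z; Ȟ^2 = 0

nonempty intersections:
  V1={{p},{p,r},{p,t},{p,u},{p,v},{p,r,v},{p,t,u}} V2={{u},{v},{p,u},{p,v},{r,u},{r,v},{t,u},{p,r,v},{p,t,u}} V3={{q},{r},{s},{t},{u},{p,r},{p,t},{p,u},{q,r},{q,t},{r,s},{r,t},{r,u},{r,v},{t,u},{p,r,v},{p,t,u},{q,r,t}} V4={{p},{r},{p,r},{p,t},{p,u},{p,v},{q,r},{r,s},{r,t},{r,u},{r,v},{p,r,v},{p,t,u},{q,r,t}}
  V12={{p,u},{p,v},{p,r,v},{p,t,u}} V13={{p,r},{p,t},{p,u},{p,r,v},{p,t,u}} V14={{p},{p,r},{p,t},{p,u},{p,v},{p,r,v},{p,t,u}} V23={{u},{p,u},{r,u},{r,v},{t,u},{p,r,v},{p,t,u}} V24={{p,u},{p,v},{r,u},{r,v},{p,r,v},{p,t,u}} V34={{r},{p,r},{p,t},{p,u},{q,r},{r,s},{r,t},{r,u},{r,v},{p,r,v},{p,t,u},{q,r,t}}
  V123={{p,u},{p,r,v},{p,t,u}} V124={{p,u},{p,v},{p,r,v},{p,t,u}} V134={{p,r},{p,t},{p,u},{p,r,v},{p,t,u}} V234={{p,u},{r,u},{r,v},{p,r,v},{p,t,u}}
  V1234={{p,u},{p,r,v},{p,t,u}}
components per intersection:
  V1: {{p},{p,r},{p,t},{p,u},{p,v},{p,r,v},{p,t,u}}
  V2: {{u},{p,u},{r,u},{t,u},{p,t,u}} {{v},{p,v},{r,v},{p,r,v}}
  V3: {{q},{r},{s},{t},{u},{p,r},{p,t},{p,u},{q,r},{q,t},{r,s},{r,t},{r,u},{r,v},{t,u},{p,r,v},{p,t,u},{q,r,t}}
  V4: {{p},{r},{p,r},{p,t},{p,u},{p,v},{q,r},{r,s},{r,t},{r,u},{r,v},{p,r,v},{p,t,u},{q,r,t}}
  V12: {{p,u},{p,t,u}} {{p,v},{p,r,v}}
  V13: {{p,r},{p,r,v}} {{p,t},{p,u},{p,t,u}}
  V14: {{p},{p,r},{p,t},{p,u},{p,v},{p,r,v},{p,t,u}}
  V23: {{u},{p,u},{r,u},{t,u},{p,t,u}} {{r,v},{p,r,v}}
  V24: {{p,u},{p,t,u}} {{p,v},{r,v},{p,r,v}} {{r,u}}
  V34: {{r},{p,r},{q,r},{r,s},{r,t},{r,u},{r,v},{p,r,v},{q,r,t}} {{p,t},{p,u},{p,t,u}}
  V123: {{p,u},{p,t,u}} {{p,r,v}}
  V124: {{p,u},{p,t,u}} {{p,v},{p,r,v}}
  V134: {{p,r},{p,r,v}} {{p,t},{p,u},{p,t,u}}
  V234: {{p,u},{p,t,u}} {{r,u}} {{r,v},{p,r,v}}
  V1234: {{p,u},{p,t,u}} {{p,r,v}}
C dims 5,12,9,2; δ0: rk 4, SNF 1^4; δ1: rk 7, SNF 1^7; δ2: rk 2, SNF 1^2
Ȟ^0: (5−4)−0=1 ⇒ Z
Ȟ^1: (12−7)−4=1 ⇒ Z
Ȟ^2: (9−2)−7=0 ⇒ 0


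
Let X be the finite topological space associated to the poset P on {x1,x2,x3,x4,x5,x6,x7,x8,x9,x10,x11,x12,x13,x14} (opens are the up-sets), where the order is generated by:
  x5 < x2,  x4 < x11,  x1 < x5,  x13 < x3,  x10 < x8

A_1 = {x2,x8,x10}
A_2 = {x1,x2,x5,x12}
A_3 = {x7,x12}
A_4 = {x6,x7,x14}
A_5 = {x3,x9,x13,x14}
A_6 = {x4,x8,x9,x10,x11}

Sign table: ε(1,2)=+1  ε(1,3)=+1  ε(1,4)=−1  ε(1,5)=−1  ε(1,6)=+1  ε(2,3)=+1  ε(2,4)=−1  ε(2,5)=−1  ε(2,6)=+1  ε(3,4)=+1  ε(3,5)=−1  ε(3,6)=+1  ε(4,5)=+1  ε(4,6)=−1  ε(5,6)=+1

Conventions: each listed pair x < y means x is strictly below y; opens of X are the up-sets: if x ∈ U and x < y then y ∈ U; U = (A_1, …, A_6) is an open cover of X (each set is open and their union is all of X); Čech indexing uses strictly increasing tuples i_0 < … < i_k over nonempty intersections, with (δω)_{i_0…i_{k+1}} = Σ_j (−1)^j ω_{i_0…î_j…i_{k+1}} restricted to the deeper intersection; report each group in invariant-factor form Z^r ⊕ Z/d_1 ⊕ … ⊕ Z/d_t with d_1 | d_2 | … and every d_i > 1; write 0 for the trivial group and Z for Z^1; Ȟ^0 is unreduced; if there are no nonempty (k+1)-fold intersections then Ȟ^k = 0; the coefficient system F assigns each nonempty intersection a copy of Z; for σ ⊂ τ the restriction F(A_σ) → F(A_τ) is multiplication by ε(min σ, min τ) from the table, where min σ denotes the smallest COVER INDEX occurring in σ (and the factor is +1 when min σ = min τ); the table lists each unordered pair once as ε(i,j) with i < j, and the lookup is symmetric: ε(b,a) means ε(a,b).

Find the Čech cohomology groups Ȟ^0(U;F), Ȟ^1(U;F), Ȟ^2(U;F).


Ȟ^0 ≅ Z,  Ȟ^1 ≅ Z,  Ȟ^2 ≅ 0

intersection data:
  A12={x2} A16={x8,x10} A23={x12} A34={x7} A45={x14} A56={x9}
C dims 6,6; δ0: rk 5, SNF 1^5
Ȟ^0 = (6 − 5) − 0 = 1, so Ȟ^0 ≅ Z
Ȟ^1 = (6 − 0) − 5 = 1, so Ȟ^1 ≅ Z
Ȟ^2 = (0 − 0) − 0 = 0, so Ȟ^2 ≅ 0


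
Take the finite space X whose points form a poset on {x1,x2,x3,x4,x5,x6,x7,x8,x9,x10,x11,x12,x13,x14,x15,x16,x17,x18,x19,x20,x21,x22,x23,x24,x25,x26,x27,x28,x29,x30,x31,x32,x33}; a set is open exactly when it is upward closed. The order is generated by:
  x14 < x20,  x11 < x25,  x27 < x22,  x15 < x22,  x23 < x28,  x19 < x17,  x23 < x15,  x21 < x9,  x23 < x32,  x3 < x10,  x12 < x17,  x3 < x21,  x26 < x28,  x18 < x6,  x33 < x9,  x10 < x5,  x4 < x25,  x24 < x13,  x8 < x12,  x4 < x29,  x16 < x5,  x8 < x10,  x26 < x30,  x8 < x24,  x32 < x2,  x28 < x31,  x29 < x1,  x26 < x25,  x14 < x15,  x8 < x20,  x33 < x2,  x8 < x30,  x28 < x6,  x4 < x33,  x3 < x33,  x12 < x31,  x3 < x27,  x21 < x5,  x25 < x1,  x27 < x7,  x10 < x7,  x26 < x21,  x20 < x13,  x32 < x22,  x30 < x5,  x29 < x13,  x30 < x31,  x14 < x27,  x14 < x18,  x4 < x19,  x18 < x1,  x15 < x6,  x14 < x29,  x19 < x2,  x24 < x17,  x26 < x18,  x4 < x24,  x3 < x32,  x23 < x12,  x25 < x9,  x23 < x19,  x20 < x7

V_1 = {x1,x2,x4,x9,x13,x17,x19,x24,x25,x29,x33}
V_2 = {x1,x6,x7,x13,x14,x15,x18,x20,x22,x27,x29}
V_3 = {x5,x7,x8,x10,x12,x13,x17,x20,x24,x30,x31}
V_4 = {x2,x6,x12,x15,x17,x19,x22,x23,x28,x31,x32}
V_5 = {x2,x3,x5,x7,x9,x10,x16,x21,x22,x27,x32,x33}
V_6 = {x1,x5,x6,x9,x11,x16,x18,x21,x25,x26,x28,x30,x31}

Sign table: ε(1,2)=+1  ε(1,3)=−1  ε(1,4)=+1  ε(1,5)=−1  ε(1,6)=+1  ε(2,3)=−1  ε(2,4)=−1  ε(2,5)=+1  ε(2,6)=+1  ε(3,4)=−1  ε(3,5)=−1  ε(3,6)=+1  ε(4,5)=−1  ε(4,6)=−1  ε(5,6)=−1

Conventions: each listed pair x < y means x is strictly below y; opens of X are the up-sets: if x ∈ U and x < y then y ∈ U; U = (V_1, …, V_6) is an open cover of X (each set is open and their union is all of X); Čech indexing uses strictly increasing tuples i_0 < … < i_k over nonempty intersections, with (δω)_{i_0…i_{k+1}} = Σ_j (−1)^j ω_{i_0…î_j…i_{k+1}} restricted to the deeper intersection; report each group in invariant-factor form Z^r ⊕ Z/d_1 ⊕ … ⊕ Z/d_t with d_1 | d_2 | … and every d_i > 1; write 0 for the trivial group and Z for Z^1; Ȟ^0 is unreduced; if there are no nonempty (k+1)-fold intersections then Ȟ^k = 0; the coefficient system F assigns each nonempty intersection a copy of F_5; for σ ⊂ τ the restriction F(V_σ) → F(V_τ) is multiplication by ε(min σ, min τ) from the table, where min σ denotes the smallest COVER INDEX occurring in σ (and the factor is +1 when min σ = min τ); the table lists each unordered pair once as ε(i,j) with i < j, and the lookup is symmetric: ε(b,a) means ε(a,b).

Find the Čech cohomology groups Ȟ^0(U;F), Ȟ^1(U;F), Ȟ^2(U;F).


nerve simplices:
  V12={x1,x13,x29} V13={x13,x17,x24} V14={x2,x17,x19} V15={x2,x9,x33} V16={x1,x9,x25} V23={x7,x13,x20} V24={x6,x15,x22} V25={x7,x22,x27} V26={x1,x6,x18} V34={x12,x17,x31} V35={x5,x7,x10} V36={x5,x30,x31} V45={x2,x22,x32} V46={x6,x28,x31} V56={x5,x9,x16,x21}
  V123={x13} V126={x1} V134={x17} V145={x2} V156={x9} V235={x7} V245={x22} V246={x6} V346={x31} V356={x5}
C dims 6,15,10; δ0: rk_F5 6; δ1: rk_F5 9
degree 0: 6−6−0 = 0 → Ȟ^0 ≅ 0
degree 1: 15−9−6 = 0 → Ȟ^1 ≅ 0
degree 2: 10−0−9 = 1 → Ȟ^2 ≅ Z/5

Ȟ^0(U;F) ≅ 0, Ȟ^1(U;F) ≅ 0 and Ȟ^2(U;F) ≅ Z/5


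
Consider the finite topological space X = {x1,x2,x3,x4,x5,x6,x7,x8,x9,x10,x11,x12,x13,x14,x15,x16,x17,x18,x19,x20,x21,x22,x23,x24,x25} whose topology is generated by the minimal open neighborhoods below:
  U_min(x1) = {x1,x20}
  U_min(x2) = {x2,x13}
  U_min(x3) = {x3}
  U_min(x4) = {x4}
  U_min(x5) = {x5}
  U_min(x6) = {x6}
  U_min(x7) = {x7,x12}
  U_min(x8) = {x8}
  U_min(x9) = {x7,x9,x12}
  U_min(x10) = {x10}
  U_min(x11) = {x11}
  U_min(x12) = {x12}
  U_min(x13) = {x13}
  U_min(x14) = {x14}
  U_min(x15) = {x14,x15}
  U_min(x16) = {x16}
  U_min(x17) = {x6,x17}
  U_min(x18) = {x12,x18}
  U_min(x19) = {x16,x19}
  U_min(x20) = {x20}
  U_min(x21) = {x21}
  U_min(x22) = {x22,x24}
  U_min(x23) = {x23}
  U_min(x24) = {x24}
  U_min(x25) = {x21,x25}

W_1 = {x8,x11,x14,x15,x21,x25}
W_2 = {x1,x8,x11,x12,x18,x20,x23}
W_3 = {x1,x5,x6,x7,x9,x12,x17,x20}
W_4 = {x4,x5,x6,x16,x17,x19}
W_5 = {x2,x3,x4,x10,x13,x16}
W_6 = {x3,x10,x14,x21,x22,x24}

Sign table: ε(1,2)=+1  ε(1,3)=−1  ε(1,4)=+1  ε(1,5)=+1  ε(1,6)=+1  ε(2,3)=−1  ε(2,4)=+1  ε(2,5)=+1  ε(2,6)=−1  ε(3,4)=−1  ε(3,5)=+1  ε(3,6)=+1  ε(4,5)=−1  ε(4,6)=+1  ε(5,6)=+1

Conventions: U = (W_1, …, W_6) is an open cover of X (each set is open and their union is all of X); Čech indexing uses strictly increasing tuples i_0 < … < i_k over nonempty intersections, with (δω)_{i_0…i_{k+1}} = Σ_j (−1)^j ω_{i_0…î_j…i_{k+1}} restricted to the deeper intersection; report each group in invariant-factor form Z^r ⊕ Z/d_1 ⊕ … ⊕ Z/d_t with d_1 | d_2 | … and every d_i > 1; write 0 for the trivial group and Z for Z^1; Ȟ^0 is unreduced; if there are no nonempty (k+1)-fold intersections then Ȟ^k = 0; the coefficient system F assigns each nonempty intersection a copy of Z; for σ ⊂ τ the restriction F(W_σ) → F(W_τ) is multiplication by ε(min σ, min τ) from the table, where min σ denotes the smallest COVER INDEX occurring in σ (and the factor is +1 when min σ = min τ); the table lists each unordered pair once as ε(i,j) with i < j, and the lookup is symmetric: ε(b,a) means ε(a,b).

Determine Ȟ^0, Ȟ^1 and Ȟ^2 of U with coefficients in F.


intersection data:
  W12={x8,x11} W16={x14,x21} W23={x1,x12,x20} W34={x5,x6,x17} W45={x4,x16} W56={x3,x10}
C dims 6,6; δ0: rk 6, SNF 1^5·2
Ȟ^0 = (6 − 6) − 0 = 0, so Ȟ^0 ≅ 0
Ȟ^1 = (6 − 0) − 6 = 0 plus torsion [2], so Ȟ^1 ≅ Z/2
Ȟ^2 = (0 − 0) − 0 = 0, so Ȟ^2 ≅ 0

Ȟ^0(U;F) ≅ 0, Ȟ^1(U;F) ≅ Z/2 and Ȟ^2(U;F) ≅ 0


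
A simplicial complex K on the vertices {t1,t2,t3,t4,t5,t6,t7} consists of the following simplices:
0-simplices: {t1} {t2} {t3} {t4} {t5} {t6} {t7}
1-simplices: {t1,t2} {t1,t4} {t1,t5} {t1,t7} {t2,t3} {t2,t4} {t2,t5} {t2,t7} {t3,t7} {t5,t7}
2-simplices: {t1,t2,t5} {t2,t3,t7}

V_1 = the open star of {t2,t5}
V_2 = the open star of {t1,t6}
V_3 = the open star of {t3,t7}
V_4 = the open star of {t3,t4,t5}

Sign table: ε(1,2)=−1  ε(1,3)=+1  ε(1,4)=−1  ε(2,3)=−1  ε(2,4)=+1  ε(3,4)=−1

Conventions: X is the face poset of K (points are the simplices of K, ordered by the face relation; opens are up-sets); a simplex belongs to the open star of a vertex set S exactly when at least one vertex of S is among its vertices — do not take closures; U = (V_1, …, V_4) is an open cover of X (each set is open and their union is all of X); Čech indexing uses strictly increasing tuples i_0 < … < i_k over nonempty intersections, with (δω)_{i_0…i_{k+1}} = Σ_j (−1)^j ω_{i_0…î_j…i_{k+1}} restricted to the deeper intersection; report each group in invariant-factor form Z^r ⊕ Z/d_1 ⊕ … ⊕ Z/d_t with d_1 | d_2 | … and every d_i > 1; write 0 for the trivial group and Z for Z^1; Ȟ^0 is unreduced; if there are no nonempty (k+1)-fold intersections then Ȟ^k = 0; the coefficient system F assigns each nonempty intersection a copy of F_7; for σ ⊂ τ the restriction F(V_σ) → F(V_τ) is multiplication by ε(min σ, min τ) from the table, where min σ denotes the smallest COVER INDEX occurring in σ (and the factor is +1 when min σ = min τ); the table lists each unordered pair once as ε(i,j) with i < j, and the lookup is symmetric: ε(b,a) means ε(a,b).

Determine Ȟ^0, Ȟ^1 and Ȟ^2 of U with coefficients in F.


Ȟ^0 ≅ Z/7; Ȟ^1 ≅ Z/7; Ȟ^2 ≅ 0

nerve of the cover:
  V1={{t2},{t5},{t1,t2},{t1,t5},{t2,t3},{t2,t4},{t2,t5},{t2,t7},{t5,t7},{t1,t2,t5},{t2,t3,t7}} V2={{t1},{t6},{t1,t2},{t1,t4},{t1,t5},{t1,t7},{t1,t2,t5}} V3={{t3},{t7},{t1,t7},{t2,t3},{t2,t7},{t3,t7},{t5,t7},{t2,t3,t7}} V4={{t3},{t4},{t5},{t1,t4},{t1,t5},{t2,t3},{t2,t4},{t2,t5},{t3,t7},{t5,t7},{t1,t2,t5},{t2,t3,t7}}
  V12={{t1,t2},{t1,t5},{t1,t2,t5}} V13={{t2,t3},{t2,t7},{t5,t7},{t2,t3,t7}} V14={{t5},{t1,t5},{t2,t3},{t2,t4},{t2,t5},{t5,t7},{t1,t2,t5},{t2,t3,t7}} V23={{t1,t7}} V24={{t1,t4},{t1,t5},{t1,t2,t5}} V34={{t3},{t2,t3},{t3,t7},{t5,t7},{t2,t3,t7}}
  V124={{t1,t5},{t1,t2,t5}} V134={{t2,t3},{t5,t7},{t2,t3,t7}}
C dims 4,6,2; δ0: rk_F7 3; δ1: rk_F7 2
Ȟ^0 = (4 − 3) − 0 = 1, so Ȟ^0 ≅ Z/7
Ȟ^1 = (6 − 2) − 3 = 1, so Ȟ^1 ≅ Z/7
Ȟ^2 = (2 − 0) − 2 = 0, so Ȟ^2 ≅ 0


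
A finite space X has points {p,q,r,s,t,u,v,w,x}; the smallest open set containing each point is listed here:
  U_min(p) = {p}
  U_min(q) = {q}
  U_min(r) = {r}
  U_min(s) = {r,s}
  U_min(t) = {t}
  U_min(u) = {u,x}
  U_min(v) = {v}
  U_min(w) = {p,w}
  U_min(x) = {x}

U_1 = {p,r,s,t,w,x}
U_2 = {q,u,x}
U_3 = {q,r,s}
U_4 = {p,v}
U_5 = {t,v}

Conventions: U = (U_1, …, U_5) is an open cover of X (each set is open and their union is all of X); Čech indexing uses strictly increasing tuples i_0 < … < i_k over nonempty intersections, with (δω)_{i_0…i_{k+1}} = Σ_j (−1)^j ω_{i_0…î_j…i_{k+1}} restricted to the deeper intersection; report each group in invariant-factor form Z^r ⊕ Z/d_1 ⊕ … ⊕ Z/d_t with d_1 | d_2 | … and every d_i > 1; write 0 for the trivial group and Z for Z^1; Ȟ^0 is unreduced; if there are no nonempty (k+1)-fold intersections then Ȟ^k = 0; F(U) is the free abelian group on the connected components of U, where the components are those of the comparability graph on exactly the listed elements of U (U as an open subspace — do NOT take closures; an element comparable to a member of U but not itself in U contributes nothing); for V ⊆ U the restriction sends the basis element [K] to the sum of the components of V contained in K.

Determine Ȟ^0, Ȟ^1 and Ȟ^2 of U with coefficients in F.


Ȟ^0(U;F) ≅ Z^6; Ȟ^1(U;F) ≅ 0; Ȟ^2(U;F) ≅ 0

nonempty overlaps:
  U12={x} U13={r,s} U14={p} U15={t} U23={q} U45={v}
components per intersection:
  U1: {p,w} {r,s} {t} {x}
  U2: {q} {u,x}
  U3: {q} {r,s}
  U4: {p} {v}
  U5: {t} {v}
  U12: {x}
  U13: {r,s}
  U14: {p}
  U15: {t}
  U23: {q}
  U45: {v}
C dims 12,6; δ0: rk 6, SNF 1^6
degree 0: 12−6−0 = 6 → Ȟ^0 ≅ Z^6
degree 1: 6−0−6 = 0 → Ȟ^1 ≅ 0
degree 2: 0−0−0 = 0 → Ȟ^2 ≅ 0


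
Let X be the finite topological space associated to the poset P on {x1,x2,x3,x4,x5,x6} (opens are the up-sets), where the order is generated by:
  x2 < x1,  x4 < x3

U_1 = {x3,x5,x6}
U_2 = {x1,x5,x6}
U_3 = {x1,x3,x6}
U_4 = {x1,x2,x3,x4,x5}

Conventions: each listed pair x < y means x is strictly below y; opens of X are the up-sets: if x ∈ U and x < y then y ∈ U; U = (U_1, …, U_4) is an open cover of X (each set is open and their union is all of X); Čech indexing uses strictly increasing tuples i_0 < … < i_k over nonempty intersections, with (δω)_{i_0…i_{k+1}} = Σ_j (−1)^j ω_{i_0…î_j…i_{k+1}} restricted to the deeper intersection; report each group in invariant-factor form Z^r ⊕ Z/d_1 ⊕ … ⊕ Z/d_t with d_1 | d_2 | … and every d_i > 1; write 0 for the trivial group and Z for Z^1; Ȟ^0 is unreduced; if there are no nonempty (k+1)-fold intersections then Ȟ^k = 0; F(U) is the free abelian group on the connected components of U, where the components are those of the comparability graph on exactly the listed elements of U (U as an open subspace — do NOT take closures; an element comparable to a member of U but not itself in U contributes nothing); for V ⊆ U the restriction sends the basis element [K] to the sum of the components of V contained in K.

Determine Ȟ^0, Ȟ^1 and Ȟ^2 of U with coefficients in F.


Ȟ^0 ≅ Z^4, Ȟ^1 ≅ 0 and Ȟ^2 ≅ 0

intersection data:
  U12={x5,x6} U13={x3,x6} U14={x3,x5} U23={x1,x6} U24={x1,x5} U34={x1,x3}
  U123={x6} U124={x5} U134={x3} U234={x1}
components per intersection:
  U1: {x3} {x5} {x6}
  U2: {x1} {x5} {x6}
  U3: {x1} {x3} {x6}
  U4: {x1,x2} {x3,x4} {x5}
  U12: {x5} {x6}
  U13: {x3} {x6}
  U14: {x3} {x5}
  U23: {x1} {x6}
  U24: {x1} {x5}
  U34: {x1} {x3}
  U123: {x6}
  U124: {x5}
  U134: {x3}
  U234: {x1}
C dims 12,12,4; δ0: rk 8, SNF 1^8; δ1: rk 4, SNF 1^4
Ȟ^0 = (12 − 8) − 0 = 4, so Ȟ^0 ≅ Z^4
Ȟ^1 = (12 − 4) − 8 = 0, so Ȟ^1 ≅ 0
Ȟ^2 = (4 − 0) − 4 = 0, so Ȟ^2 ≅ 0
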